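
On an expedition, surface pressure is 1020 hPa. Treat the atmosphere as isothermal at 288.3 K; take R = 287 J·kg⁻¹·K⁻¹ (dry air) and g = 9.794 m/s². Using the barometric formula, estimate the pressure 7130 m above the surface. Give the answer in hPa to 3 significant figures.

P ≈ 439 hPa

Scale height: H = RT/g = 287 × 288.3 / 9.794 = 8448.2 m.
Barometric formula: P = P₀ exp(−z/H).
z/H = 7130.0/8448.2 = 0.84397; exp(−0.84397) = 0.43000.
P = 1020 × 0.43000 = 438.60 hPa.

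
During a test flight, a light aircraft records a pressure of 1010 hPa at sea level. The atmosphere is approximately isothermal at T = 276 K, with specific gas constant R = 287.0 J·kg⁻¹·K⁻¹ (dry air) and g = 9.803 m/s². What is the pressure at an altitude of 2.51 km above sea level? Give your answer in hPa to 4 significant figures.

Scale height: H = RT/g = 287.0 × 276 / 9.803 = 8080.4 m.
Barometric formula: P = P₀ exp(−z/H).
z/H = 2510.0/8080.4 = 0.31063; exp(−0.31063) = 0.73299.
P = 1010 × 0.73299 = 740.32 hPa.

P ≈ 740.3 hPa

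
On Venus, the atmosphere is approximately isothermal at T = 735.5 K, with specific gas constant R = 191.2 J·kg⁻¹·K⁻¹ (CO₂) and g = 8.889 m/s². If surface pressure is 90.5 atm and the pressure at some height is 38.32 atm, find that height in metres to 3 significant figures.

Scale height: H = RT/g = 191.2 × 735.5 / 8.889 = 15820 m.
Invert the barometric formula: z = H ln(P₀/P).
P₀/P = 90.5/38.32 = 2.3617; ln(2.3617) = 0.85938.
z = 15820 × 0.85938 = 13595 m.

z ≈ 13600 m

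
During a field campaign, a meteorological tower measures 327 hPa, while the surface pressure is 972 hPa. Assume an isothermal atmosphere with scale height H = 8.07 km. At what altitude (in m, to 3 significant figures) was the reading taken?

z ≈ 8790 m

Invert the barometric formula: z = H ln(P₀/P).
P₀/P = 972/327 = 2.9725; ln(2.9725) = 1.0894.
z = 8070.0 × 1.0894 = 8791.5 m.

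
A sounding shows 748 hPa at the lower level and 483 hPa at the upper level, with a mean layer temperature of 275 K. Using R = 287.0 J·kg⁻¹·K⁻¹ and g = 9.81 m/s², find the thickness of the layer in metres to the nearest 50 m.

Hypsometric equation: Δz = (R T̄/g) ln(P₁/P₂).
R T̄/g = 287.0 × 275 / 9.81 = 8045.4 m.
ln(748/483) = ln(1.5487) = 0.43742.
Δz = 8045.4 × 0.43742 = 3519.2 m.

Δz ≈ 3500 m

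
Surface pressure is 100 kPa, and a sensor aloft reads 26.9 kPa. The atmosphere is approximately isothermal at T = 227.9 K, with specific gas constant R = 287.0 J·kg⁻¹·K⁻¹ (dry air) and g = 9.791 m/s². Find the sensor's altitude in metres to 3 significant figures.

Scale height: H = RT/g = 287.0 × 227.9 / 9.791 = 6680.3 m.
Invert the barometric formula: z = H ln(P₀/P).
P₀/P = 100/26.9 = 3.7175; ln(3.7175) = 1.3131.
z = 6680.3 × 1.3131 = 8771.9 m.

z ≈ 8770 m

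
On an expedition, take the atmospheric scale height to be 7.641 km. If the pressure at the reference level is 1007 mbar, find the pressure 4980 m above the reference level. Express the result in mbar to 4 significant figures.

P ≈ 524.8 mbar

Barometric formula: P = P₀ exp(−z/H).
z/H = 4980.0/7641.0 = 0.65175; exp(−0.65175) = 0.52113.
P = 1007 × 0.52113 = 524.78 mbar.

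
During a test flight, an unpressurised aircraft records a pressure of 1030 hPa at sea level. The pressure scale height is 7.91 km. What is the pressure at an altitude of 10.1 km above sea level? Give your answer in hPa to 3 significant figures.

P ≈ 287 hPa

Barometric formula: P = P₀ exp(−z/H).
z/H = 10100/7910.0 = 1.2769; exp(−1.2769) = 0.27890.
P = 1030 × 0.27890 = 287.27 hPa.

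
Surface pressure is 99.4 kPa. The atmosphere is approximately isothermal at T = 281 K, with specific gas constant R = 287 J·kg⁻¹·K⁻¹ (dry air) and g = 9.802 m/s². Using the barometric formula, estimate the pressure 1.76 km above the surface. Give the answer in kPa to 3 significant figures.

Scale height: H = RT/g = 287 × 281 / 9.802 = 8227.6 m.
Barometric formula: P = P₀ exp(−z/H).
z/H = 1760.0/8227.6 = 0.21391; exp(−0.21391) = 0.80742.
P = 99.4 × 0.80742 = 80.258 kPa.

P ≈ 80.3 kPa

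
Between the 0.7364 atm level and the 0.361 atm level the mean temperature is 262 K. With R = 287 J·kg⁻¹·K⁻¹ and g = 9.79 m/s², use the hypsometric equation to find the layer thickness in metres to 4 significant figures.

Hypsometric equation: Δz = (R T̄/g) ln(P₁/P₂).
R T̄/g = 287 × 262 / 9.79 = 7680.7 m.
ln(0.7364/0.361) = ln(2.0399) = 0.71290.
Δz = 7680.7 × 0.71290 = 5475.6 m.

Δz ≈ 5476 m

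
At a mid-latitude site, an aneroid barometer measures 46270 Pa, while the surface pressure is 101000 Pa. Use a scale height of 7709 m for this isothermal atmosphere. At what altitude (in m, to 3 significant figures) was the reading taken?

Invert the barometric formula: z = H ln(P₀/P).
P₀/P = 101000/46270 = 2.1828; ln(2.1828) = 0.78061.
z = 7709.0 × 0.78061 = 6017.7 m.

z ≈ 6020 m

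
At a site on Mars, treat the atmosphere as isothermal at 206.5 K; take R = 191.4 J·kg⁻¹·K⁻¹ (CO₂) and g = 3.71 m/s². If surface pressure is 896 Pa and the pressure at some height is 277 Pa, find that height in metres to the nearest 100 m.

Scale height: H = RT/g = 191.4 × 206.5 / 3.71 = 10653 m.
Invert the barometric formula: z = H ln(P₀/P).
P₀/P = 896/277 = 3.2347; ln(3.2347) = 1.1739.
z = 10653 × 1.1739 = 12506 m.

z ≈ 12500 m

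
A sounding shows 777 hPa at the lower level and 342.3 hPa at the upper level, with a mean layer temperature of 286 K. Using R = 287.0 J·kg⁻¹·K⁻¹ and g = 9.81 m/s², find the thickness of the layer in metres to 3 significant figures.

Hypsometric equation: Δz = (R T̄/g) ln(P₁/P₂).
R T̄/g = 287.0 × 286 / 9.81 = 8367.2 m.
ln(777/342.3) = ln(2.2699) = 0.81974.
Δz = 8367.2 × 0.81974 = 6858.9 m.

Δz ≈ 6860 m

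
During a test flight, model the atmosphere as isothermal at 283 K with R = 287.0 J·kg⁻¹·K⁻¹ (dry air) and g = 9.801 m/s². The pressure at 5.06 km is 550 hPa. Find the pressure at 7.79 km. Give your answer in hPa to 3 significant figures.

P ≈ 396 hPa

Scale height: H = RT/g = 287.0 × 283 / 9.801 = 8287.0 m.
Between two levels, P₂ = P₁ exp(−Δz/H) with Δz = z₂ − z₁.
Δz = 7790.0 − 5060.0 = 2730.0 m; Δz/H = 2730.0/8287.0 = 0.32943.
P₂ = 550 × exp(−0.32943) = 550 × 0.71933 = 395.63 hPa.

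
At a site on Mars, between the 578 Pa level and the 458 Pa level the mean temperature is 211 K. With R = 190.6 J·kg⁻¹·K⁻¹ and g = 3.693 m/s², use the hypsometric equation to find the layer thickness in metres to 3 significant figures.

Δz ≈ 2530 m

Hypsometric equation: Δz = (R T̄/g) ln(P₁/P₂).
R T̄/g = 190.6 × 211 / 3.693 = 10890 m.
ln(578/458) = ln(1.2620) = 0.23270.
Δz = 10890 × 0.23270 = 2534.1 m.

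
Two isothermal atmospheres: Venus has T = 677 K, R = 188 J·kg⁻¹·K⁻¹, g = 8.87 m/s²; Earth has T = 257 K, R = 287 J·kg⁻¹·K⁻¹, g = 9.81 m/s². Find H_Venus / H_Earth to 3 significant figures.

H = RT/g for each body.
H_Venus = 188 × 677 / 8.87 = 14349 m.
H_Earth = 287 × 257 / 9.81 = 7518.8 m.
H_Venus/H_Earth = 14349/7518.8 = 1.9084.

H_Venus/H_Earth ≈ 1.91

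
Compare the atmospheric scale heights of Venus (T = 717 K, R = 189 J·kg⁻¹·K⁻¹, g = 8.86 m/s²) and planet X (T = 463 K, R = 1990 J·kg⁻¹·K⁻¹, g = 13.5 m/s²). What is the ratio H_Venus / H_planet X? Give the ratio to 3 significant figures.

H_Venus/H_planet X ≈ 0.224

H = RT/g for each body.
H_Venus = 189 × 717 / 8.86 = 15295 m.
H_planet X = 1990 × 463 / 13.5 = 68250 m.
H_Venus/H_planet X = 15295/68250 = 0.22410.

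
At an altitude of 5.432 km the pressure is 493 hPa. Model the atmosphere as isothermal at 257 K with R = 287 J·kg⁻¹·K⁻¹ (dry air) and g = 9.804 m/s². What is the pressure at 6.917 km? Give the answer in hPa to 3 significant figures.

P ≈ 405 hPa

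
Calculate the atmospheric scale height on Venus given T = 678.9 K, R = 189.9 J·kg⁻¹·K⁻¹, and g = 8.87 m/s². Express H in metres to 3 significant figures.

H ≈ 14500 m

The scale height of an isothermal atmosphere is H = RT/g.
H = 189.9 × 678.9 / 8.87 = 128920/8.87 = 14534 m.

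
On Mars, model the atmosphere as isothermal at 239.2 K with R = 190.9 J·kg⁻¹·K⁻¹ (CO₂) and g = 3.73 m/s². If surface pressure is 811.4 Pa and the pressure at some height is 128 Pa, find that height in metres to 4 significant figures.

z ≈ 22610 m

Scale height: H = RT/g = 190.9 × 239.2 / 3.73 = 12242 m.
Invert the barometric formula: z = H ln(P₀/P).
P₀/P = 811.4/128 = 6.3391; ln(6.3391) = 1.8467.
z = 12242 × 1.8467 = 22607 m.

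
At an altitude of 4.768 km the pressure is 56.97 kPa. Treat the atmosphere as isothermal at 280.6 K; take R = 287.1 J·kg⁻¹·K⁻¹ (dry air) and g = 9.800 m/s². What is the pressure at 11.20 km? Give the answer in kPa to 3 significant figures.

P ≈ 26.1 kPa

Scale height: H = RT/g = 287.1 × 280.6 / 9.800 = 8220.4 m.
Between two levels, P₂ = P₁ exp(−Δz/H) with Δz = z₂ − z₁.
Δz = 11200 − 4768.0 = 6432.0 m; Δz/H = 6432.0/8220.4 = 0.78244.
P₂ = 56.97 × exp(−0.78244) = 56.97 × 0.45729 = 26.052 kPa.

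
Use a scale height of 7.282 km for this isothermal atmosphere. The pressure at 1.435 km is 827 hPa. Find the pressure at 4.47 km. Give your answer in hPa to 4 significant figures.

P ≈ 545.1 hPa

Between two levels, P₂ = P₁ exp(−Δz/H) with Δz = z₂ − z₁.
Δz = 4470.0 − 1435.0 = 3035.0 m; Δz/H = 3035.0/7282.0 = 0.41678.
P₂ = 827 × exp(−0.41678) = 827 × 0.65917 = 545.13 hPa.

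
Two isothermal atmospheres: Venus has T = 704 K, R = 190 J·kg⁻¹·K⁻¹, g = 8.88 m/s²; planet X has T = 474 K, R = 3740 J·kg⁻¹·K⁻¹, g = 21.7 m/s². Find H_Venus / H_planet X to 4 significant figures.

H = RT/g for each body.
H_Venus = 190 × 704 / 8.88 = 15063 m.
H_planet X = 3740 × 474 / 21.7 = 81694 m.
H_Venus/H_planet X = 15063/81694 = 0.18438.

H_Venus/H_planet X ≈ 0.1844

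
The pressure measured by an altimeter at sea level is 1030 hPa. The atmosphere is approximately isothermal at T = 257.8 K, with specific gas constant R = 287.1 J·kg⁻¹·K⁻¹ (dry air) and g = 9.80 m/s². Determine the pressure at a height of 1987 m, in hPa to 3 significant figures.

P ≈ 792 hPa

Scale height: H = RT/g = 287.1 × 257.8 / 9.80 = 7552.5 m.
Barometric formula: P = P₀ exp(−z/H).
z/H = 1987.0/7552.5 = 0.26309; exp(−0.26309) = 0.76867.
P = 1030 × 0.76867 = 791.73 hPa.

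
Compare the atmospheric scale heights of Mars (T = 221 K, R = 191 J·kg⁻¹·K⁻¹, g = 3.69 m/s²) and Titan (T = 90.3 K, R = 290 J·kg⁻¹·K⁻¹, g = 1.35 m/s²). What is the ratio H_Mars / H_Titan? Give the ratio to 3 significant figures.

H = RT/g for each body.
H_Mars = 191 × 221 / 3.69 = 11439 m.
H_Titan = 290 × 90.3 / 1.35 = 19398 m.
H_Mars/H_Titan = 11439/19398 = 0.58970.

H_Mars/H_Titan ≈ 0.590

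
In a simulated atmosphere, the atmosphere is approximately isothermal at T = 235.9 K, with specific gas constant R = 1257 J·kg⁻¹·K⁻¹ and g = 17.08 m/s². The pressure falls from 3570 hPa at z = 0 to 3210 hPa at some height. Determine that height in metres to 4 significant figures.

Scale height: H = RT/g = 1257 × 235.9 / 17.08 = 17361 m.
Invert the barometric formula: z = H ln(P₀/P).
P₀/P = 3570/3210 = 1.1121; ln(1.1121) = 0.10625.
z = 17361 × 0.10625 = 1844.6 m.

z ≈ 1845 m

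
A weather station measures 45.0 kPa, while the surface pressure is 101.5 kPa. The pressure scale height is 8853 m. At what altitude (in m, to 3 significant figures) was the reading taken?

Invert the barometric formula: z = H ln(P₀/P).
P₀/P = 101.5/45.0 = 2.2556; ln(2.2556) = 0.81342.
z = 8853.0 × 0.81342 = 7201.2 m.

z ≈ 7200 m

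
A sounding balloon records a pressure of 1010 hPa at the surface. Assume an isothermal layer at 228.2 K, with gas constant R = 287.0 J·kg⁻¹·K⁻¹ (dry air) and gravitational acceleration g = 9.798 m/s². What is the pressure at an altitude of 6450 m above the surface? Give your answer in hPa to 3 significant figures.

Scale height: H = RT/g = 287.0 × 228.2 / 9.798 = 6684.4 m.
Barometric formula: P = P₀ exp(−z/H).
z/H = 6450.0/6684.4 = 0.96493; exp(−0.96493) = 0.38101.
P = 1010 × 0.38101 = 384.82 hPa.

P ≈ 385 hPa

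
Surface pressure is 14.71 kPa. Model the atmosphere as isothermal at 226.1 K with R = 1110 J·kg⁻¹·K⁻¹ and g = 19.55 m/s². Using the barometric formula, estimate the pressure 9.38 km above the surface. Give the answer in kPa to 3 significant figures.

Scale height: H = RT/g = 1110 × 226.1 / 19.55 = 12837 m.
Barometric formula: P = P₀ exp(−z/H).
z/H = 9380.0/12837 = 0.73070; exp(−0.73070) = 0.48157.
P = 14.71 × 0.48157 = 7.0839 kPa.

P ≈ 7.08 kPa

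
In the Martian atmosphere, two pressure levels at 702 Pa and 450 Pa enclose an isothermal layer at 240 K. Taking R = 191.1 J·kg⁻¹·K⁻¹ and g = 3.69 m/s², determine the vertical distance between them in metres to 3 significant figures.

Hypsometric equation: Δz = (R T̄/g) ln(P₁/P₂).
R T̄/g = 191.1 × 240 / 3.69 = 12429 m.
ln(702/450) = ln(1.5600) = 0.44469.
Δz = 12429 × 0.44469 = 5527.1 m.

Δz ≈ 5530 m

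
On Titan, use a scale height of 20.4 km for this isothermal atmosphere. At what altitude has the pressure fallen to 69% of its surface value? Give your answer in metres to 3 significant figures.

z ≈ 7570 m

Set P/P₀ = exp(−z/H) = 0.69, so z = −H ln(0.69).
−ln(0.69) = 0.37106; z = 20400 × 0.37106 = 7569.6 m.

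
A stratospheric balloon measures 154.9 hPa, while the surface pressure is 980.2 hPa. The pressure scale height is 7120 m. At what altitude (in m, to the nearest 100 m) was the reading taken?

z ≈ 13100 m

Invert the barometric formula: z = H ln(P₀/P).
P₀/P = 980.2/154.9 = 6.3280; ln(6.3280) = 1.8450.
z = 7120.0 × 1.8450 = 13136 m.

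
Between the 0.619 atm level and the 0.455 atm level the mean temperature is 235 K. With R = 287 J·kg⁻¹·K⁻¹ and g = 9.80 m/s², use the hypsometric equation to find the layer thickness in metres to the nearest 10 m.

Δz ≈ 2120 m

Hypsometric equation: Δz = (R T̄/g) ln(P₁/P₂).
R T̄/g = 287 × 235 / 9.80 = 6882.1 m.
ln(0.619/0.455) = ln(1.3604) = 0.30778.
Δz = 6882.1 × 0.30778 = 2118.2 m.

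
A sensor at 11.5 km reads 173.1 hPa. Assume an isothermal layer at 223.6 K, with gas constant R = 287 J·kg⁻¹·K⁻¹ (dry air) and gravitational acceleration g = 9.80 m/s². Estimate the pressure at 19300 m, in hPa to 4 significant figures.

Scale height: H = RT/g = 287 × 223.6 / 9.80 = 6548.3 m.
Between two levels, P₂ = P₁ exp(−Δz/H) with Δz = z₂ − z₁.
Δz = 19300 − 11500 = 7800.0 m; Δz/H = 7800.0/6548.3 = 1.1911.
P₂ = 173.1 × exp(−1.1911) = 173.1 × 0.30389 = 52.603 hPa.

P ≈ 52.60 hPa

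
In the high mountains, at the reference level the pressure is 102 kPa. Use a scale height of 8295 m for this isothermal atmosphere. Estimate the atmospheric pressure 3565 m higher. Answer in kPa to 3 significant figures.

P ≈ 66.4 kPa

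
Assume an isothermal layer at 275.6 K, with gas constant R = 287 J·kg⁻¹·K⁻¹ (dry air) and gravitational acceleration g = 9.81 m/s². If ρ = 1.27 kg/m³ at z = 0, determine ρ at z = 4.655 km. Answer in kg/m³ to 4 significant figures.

Scale height: H = RT/g = 287 × 275.6 / 9.81 = 8062.9 m.
In an isothermal atmosphere, density decays like pressure: ρ = ρ₀ exp(−z/H).
z/H = 4655.0/8062.9 = 0.57734; exp(−0.57734) = 0.56139.
ρ = 1.27 × 0.56139 = 0.71297 kg/m³.

ρ ≈ 0.7130 kg/m³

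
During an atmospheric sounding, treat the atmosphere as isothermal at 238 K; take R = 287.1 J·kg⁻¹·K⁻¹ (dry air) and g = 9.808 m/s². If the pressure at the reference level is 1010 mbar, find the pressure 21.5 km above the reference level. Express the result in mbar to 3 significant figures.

P ≈ 46.1 mbar

Scale height: H = RT/g = 287.1 × 238 / 9.808 = 6966.7 m.
Barometric formula: P = P₀ exp(−z/H).
z/H = 21500/6966.7 = 3.0861; exp(−3.0861) = 0.045680.
P = 1010 × 0.045680 = 46.137 mbar.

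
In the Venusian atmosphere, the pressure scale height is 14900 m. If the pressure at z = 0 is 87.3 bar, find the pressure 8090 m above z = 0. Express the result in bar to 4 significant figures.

Barometric formula: P = P₀ exp(−z/H).
z/H = 8090.0/14900 = 0.54295; exp(−0.54295) = 0.58103.
P = 87.3 × 0.58103 = 50.724 bar.

P ≈ 50.72 bar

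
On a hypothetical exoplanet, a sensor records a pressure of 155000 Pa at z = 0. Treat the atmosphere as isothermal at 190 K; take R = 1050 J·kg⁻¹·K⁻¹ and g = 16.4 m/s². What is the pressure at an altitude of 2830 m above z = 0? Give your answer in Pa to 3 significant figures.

P ≈ 123000 Pa

Scale height: H = RT/g = 1050 × 190 / 16.4 = 12165 m.
Barometric formula: P = P₀ exp(−z/H).
z/H = 2830.0/12165 = 0.23263; exp(−0.23263) = 0.79245.
P = 155000 × 0.79245 = 122830 Pa.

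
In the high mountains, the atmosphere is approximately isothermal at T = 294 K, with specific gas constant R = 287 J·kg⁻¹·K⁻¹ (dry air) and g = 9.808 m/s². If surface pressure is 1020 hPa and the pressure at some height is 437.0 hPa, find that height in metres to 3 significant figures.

Scale height: H = RT/g = 287 × 294 / 9.808 = 8603.0 m.
Invert the barometric formula: z = H ln(P₀/P).
P₀/P = 1020/437.0 = 2.3341; ln(2.3341) = 0.84763.
z = 8603.0 × 0.84763 = 7292.2 m.

z ≈ 7290 m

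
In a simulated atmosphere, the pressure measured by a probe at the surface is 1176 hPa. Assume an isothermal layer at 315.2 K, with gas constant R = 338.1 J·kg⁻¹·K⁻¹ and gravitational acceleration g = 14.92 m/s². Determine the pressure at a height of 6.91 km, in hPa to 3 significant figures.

P ≈ 447 hPa

Scale height: H = RT/g = 338.1 × 315.2 / 14.92 = 7142.7 m.
Barometric formula: P = P₀ exp(−z/H).
z/H = 6910.0/7142.7 = 0.96742; exp(−0.96742) = 0.38006.
P = 1176 × 0.38006 = 446.95 hPa.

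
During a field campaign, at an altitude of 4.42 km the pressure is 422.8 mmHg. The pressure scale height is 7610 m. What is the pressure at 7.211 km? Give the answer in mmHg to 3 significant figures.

P ≈ 293 mmHg

Between two levels, P₂ = P₁ exp(−Δz/H) with Δz = z₂ − z₁.
Δz = 7211.0 − 4420.0 = 2791.0 m; Δz/H = 2791.0/7610.0 = 0.36675.
P₂ = 422.8 × exp(−0.36675) = 422.8 × 0.69298 = 292.99 mmHg.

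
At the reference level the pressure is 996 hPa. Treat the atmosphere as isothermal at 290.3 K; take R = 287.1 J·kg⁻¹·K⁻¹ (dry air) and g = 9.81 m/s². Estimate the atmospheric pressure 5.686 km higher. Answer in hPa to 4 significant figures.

Scale height: H = RT/g = 287.1 × 290.3 / 9.81 = 8495.9 m.
Barometric formula: P = P₀ exp(−z/H).
z/H = 5686.0/8495.9 = 0.66926; exp(−0.66926) = 0.51209.
P = 996 × 0.51209 = 510.04 hPa.

P ≈ 510.0 hPa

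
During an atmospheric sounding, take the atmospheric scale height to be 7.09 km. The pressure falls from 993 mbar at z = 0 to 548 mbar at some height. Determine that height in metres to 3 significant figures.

z ≈ 4210 m

Invert the barometric formula: z = H ln(P₀/P).
P₀/P = 993/548 = 1.8120; ln(1.8120) = 0.59443.
z = 7090.0 × 0.59443 = 4214.5 m.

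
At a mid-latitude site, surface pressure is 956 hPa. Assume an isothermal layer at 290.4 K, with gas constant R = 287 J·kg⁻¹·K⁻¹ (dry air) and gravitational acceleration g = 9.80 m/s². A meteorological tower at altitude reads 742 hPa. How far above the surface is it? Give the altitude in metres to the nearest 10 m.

Scale height: H = RT/g = 287 × 290.4 / 9.80 = 8504.6 m.
Invert the barometric formula: z = H ln(P₀/P).
P₀/P = 956/742 = 1.2884; ln(1.2884) = 0.25340.
z = 8504.6 × 0.25340 = 2155.1 m.

z ≈ 2160 m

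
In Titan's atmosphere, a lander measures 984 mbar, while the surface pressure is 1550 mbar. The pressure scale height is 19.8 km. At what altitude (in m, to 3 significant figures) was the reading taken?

Invert the barometric formula: z = H ln(P₀/P).
P₀/P = 1550/984 = 1.5752; ln(1.5752) = 0.45438.
z = 19800 × 0.45438 = 8996.7 m.

z ≈ 9000 m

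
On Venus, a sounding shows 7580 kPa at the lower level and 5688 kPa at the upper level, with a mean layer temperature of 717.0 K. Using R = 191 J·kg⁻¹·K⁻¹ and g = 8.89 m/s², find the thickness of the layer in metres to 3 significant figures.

Hypsometric equation: Δz = (R T̄/g) ln(P₁/P₂).
R T̄/g = 191 × 717.0 / 8.89 = 15405 m.
ln(7580/5688) = ln(1.3326) = 0.28713.
Δz = 15405 × 0.28713 = 4423.2 m.

Δz ≈ 4420 m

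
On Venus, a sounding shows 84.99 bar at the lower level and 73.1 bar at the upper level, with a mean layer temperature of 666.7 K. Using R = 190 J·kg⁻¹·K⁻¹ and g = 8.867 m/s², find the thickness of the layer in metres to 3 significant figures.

Hypsometric equation: Δz = (R T̄/g) ln(P₁/P₂).
R T̄/g = 190 × 666.7 / 8.867 = 14286 m.
ln(84.99/73.1) = ln(1.1627) = 0.15074.
Δz = 14286 × 0.15074 = 2153.5 m.

Δz ≈ 2150 m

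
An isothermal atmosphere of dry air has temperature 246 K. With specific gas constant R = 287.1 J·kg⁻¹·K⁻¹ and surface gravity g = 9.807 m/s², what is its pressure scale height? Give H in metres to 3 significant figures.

The scale height of an isothermal atmosphere is H = RT/g.
H = 287.1 × 246 / 9.807 = 70627/9.807 = 7201.7 m.

H ≈ 7200 m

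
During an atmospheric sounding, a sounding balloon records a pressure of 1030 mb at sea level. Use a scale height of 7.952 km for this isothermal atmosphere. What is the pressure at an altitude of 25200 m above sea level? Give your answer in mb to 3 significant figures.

P ≈ 43.3 mb

Barometric formula: P = P₀ exp(−z/H).
z/H = 25200/7952.0 = 3.1690; exp(−3.1690) = 0.042046.
P = 1030 × 0.042046 = 43.307 mb.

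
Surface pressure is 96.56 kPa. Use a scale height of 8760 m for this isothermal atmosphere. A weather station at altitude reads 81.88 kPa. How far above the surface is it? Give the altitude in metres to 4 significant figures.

z ≈ 1445 m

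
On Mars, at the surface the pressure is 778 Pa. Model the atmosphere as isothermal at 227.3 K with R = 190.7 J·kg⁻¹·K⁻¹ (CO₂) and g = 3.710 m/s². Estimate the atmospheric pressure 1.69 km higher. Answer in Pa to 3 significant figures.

Scale height: H = RT/g = 190.7 × 227.3 / 3.710 = 11684 m.
Barometric formula: P = P₀ exp(−z/H).
z/H = 1690.0/11684 = 0.14464; exp(−0.14464) = 0.86533.
P = 778 × 0.86533 = 673.23 Pa.

P ≈ 673 Pa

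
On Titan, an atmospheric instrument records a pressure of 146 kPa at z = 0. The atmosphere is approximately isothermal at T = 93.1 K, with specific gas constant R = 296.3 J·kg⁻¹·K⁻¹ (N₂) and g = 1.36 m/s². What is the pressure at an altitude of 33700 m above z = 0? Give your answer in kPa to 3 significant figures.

P ≈ 27.7 kPa

Scale height: H = RT/g = 296.3 × 93.1 / 1.36 = 20283 m.
Barometric formula: P = P₀ exp(−z/H).
z/H = 33700/20283 = 1.6615; exp(−1.6615) = 0.18985.
P = 146 × 0.18985 = 27.718 kPa.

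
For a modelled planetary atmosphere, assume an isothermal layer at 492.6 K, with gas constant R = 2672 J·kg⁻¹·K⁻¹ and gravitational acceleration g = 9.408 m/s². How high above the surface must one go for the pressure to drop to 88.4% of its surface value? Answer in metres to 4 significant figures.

Scale height: H = RT/g = 2672 × 492.6 / 9.408 = 139910 m.
Set P/P₀ = exp(−z/H) = 0.884, so z = −H ln(0.884).
−ln(0.884) = 0.12330; z = 139910 × 0.12330 = 17251 m.

z ≈ 17250 m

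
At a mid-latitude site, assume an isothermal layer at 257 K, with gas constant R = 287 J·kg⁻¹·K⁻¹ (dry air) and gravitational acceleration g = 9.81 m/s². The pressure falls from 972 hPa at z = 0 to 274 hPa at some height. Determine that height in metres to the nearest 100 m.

Scale height: H = RT/g = 287 × 257 / 9.81 = 7518.8 m.
Invert the barometric formula: z = H ln(P₀/P).
P₀/P = 972/274 = 3.5474; ln(3.5474) = 1.2662.
z = 7518.8 × 1.2662 = 9520.3 m.

z ≈ 9500 m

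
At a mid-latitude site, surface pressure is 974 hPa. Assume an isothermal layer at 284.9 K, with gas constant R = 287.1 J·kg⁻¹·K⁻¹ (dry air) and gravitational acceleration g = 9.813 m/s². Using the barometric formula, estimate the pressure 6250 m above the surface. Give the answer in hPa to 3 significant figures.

Scale height: H = RT/g = 287.1 × 284.9 / 9.813 = 8335.4 m.
Barometric formula: P = P₀ exp(−z/H).
z/H = 6250.0/8335.4 = 0.74981; exp(−0.74981) = 0.47246.
P = 974 × 0.47246 = 460.18 hPa.

P ≈ 460 hPa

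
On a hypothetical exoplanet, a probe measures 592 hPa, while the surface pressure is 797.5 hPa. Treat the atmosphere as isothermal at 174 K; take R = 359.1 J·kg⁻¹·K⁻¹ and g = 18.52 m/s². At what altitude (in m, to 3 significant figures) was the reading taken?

z ≈ 1010 m

Scale height: H = RT/g = 359.1 × 174 / 18.52 = 3373.8 m.
Invert the barometric formula: z = H ln(P₀/P).
P₀/P = 797.5/592 = 1.3471; ln(1.3471) = 0.29795.
z = 3373.8 × 0.29795 = 1005.2 m.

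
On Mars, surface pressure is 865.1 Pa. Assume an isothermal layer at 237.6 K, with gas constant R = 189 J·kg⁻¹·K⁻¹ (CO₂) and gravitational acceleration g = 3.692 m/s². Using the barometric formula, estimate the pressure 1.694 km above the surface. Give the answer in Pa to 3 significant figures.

P ≈ 753 Pa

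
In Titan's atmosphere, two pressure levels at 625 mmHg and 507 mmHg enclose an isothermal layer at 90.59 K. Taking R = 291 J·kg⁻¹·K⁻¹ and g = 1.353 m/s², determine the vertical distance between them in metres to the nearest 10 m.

Hypsometric equation: Δz = (R T̄/g) ln(P₁/P₂).
R T̄/g = 291 × 90.59 / 1.353 = 19484 m.
ln(625/507) = ln(1.2327) = 0.20921.
Δz = 19484 × 0.20921 = 4076.2 m.

Δz ≈ 4080 m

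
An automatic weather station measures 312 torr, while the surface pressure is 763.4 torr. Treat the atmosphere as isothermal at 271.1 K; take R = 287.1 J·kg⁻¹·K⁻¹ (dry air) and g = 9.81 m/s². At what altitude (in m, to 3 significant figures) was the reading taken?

z ≈ 7100 m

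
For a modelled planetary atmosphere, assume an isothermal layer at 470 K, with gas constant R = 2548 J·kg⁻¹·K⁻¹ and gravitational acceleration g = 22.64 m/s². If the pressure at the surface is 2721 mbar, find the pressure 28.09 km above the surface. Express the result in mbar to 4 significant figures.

Scale height: H = RT/g = 2548 × 470 / 22.64 = 52896 m.
Barometric formula: P = P₀ exp(−z/H).
z/H = 28090/52896 = 0.53104; exp(−0.53104) = 0.58799.
P = 2721 × 0.58799 = 1599.9 mbar.

P ≈ 1600 mbar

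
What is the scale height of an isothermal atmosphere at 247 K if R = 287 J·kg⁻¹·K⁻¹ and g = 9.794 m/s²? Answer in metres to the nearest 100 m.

The scale height of an isothermal atmosphere is H = RT/g.
H = 287 × 247 / 9.794 = 70889/9.794 = 7238.0 m.

H ≈ 7200 m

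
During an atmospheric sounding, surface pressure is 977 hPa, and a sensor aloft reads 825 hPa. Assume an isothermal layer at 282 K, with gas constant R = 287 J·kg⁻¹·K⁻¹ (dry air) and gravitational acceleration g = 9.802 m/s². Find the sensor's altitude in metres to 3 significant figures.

z ≈ 1400 m

Scale height: H = RT/g = 287 × 282 / 9.802 = 8256.9 m.
Invert the barometric formula: z = H ln(P₀/P).
P₀/P = 977/825 = 1.1842; ln(1.1842) = 0.16907.
z = 8256.9 × 0.16907 = 1396.0 m.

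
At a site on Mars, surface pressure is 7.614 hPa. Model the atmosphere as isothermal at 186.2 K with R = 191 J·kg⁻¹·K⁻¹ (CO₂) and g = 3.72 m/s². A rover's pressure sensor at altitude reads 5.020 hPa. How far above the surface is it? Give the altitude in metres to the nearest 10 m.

z ≈ 3980 m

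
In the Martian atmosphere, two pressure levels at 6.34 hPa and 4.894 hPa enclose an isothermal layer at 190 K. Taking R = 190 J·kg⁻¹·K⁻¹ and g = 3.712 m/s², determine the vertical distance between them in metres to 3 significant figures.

Δz ≈ 2520 m

Hypsometric equation: Δz = (R T̄/g) ln(P₁/P₂).
R T̄/g = 190 × 190 / 3.712 = 9725.2 m.
ln(6.34/4.894) = ln(1.2955) = 0.25890.
Δz = 9725.2 × 0.25890 = 2517.9 m.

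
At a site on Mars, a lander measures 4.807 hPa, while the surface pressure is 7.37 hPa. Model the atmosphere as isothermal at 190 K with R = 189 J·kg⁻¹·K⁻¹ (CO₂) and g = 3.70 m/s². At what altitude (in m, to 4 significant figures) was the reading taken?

Scale height: H = RT/g = 189 × 190 / 3.70 = 9705.4 m.
Invert the barometric formula: z = H ln(P₀/P).
P₀/P = 7.37/4.807 = 1.5332; ln(1.5332) = 0.42736.
z = 9705.4 × 0.42736 = 4147.7 m.

z ≈ 4148 m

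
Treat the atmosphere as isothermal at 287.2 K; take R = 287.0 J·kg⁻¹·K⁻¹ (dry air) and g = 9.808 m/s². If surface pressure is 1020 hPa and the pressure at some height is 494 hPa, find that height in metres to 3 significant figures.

z ≈ 6090 m

Scale height: H = RT/g = 287.0 × 287.2 / 9.808 = 8404.0 m.
Invert the barometric formula: z = H ln(P₀/P).
P₀/P = 1020/494 = 2.0648; ln(2.0648) = 0.72503.
z = 8404.0 × 0.72503 = 6093.2 m.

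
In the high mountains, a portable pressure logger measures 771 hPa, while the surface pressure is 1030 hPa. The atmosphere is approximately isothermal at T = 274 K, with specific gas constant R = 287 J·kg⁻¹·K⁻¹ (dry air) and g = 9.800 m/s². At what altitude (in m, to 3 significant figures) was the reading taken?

Scale height: H = RT/g = 287 × 274 / 9.800 = 8024.3 m.
Invert the barometric formula: z = H ln(P₀/P).
P₀/P = 1030/771 = 1.3359; ln(1.3359) = 0.28961.
z = 8024.3 × 0.28961 = 2323.9 m.

z ≈ 2320 m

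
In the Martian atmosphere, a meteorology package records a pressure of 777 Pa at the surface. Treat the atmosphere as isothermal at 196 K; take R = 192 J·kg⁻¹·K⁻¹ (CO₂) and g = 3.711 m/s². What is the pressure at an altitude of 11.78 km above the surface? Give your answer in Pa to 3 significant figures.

P ≈ 243 Pa

Scale height: H = RT/g = 192 × 196 / 3.711 = 10141 m.
Barometric formula: P = P₀ exp(−z/H).
z/H = 11780/10141 = 1.1616; exp(−1.1616) = 0.31299.
P = 777 × 0.31299 = 243.19 Pa.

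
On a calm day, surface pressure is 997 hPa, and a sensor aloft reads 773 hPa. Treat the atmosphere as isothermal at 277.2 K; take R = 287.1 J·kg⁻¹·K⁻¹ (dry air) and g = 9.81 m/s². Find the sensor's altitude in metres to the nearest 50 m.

z ≈ 2050 m

Scale height: H = RT/g = 287.1 × 277.2 / 9.81 = 8112.6 m.
Invert the barometric formula: z = H ln(P₀/P).
P₀/P = 997/773 = 1.2898; ln(1.2898) = 0.25449.
z = 8112.6 × 0.25449 = 2064.6 m.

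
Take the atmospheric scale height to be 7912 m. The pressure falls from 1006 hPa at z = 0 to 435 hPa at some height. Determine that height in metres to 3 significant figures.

Invert the barometric formula: z = H ln(P₀/P).
P₀/P = 1006/435 = 2.3126; ln(2.3126) = 0.83837.
z = 7912.0 × 0.83837 = 6633.2 m.

z ≈ 6630 m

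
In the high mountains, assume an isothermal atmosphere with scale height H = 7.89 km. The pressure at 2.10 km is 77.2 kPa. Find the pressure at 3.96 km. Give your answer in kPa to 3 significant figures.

P ≈ 61.0 kPa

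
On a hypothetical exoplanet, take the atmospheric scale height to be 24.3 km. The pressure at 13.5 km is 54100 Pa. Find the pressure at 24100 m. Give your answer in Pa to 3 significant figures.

P ≈ 35000 Pa

Between two levels, P₂ = P₁ exp(−Δz/H) with Δz = z₂ − z₁.
Δz = 24100 − 13500 = 10600 m; Δz/H = 10600/24300 = 0.43621.
P₂ = 54100 × exp(−0.43621) = 54100 × 0.64648 = 34975 Pa.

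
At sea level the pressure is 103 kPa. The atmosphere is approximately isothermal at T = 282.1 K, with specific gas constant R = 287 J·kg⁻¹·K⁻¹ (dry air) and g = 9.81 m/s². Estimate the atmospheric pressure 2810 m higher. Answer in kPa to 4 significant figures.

P ≈ 73.28 kPa

Scale height: H = RT/g = 287 × 282.1 / 9.81 = 8253.1 m.
Barometric formula: P = P₀ exp(−z/H).
z/H = 2810.0/8253.1 = 0.34048; exp(−0.34048) = 0.71143.
P = 103 × 0.71143 = 73.277 kPa.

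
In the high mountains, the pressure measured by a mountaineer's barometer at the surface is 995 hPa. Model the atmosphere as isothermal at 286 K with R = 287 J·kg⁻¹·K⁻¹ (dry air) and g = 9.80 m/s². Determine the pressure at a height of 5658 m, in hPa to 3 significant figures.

Scale height: H = RT/g = 287 × 286 / 9.80 = 8375.7 m.
Barometric formula: P = P₀ exp(−z/H).
z/H = 5658.0/8375.7 = 0.67553; exp(−0.67553) = 0.50889.
P = 995 × 0.50889 = 506.35 hPa.

P ≈ 506 hPa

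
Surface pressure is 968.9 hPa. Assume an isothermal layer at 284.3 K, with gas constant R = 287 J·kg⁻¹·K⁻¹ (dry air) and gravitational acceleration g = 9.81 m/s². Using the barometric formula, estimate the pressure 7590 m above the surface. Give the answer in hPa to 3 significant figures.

P ≈ 389 hPa

Scale height: H = RT/g = 287 × 284.3 / 9.81 = 8317.4 m.
Barometric formula: P = P₀ exp(−z/H).
z/H = 7590.0/8317.4 = 0.91254; exp(−0.91254) = 0.40150.
P = 968.9 × 0.40150 = 389.01 hPa.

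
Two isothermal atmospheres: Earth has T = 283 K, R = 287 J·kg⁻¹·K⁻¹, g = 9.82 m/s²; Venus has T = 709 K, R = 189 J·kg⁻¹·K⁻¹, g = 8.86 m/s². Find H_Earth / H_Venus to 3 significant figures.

H_Earth/H_Venus ≈ 0.547

H = RT/g for each body.
H_Earth = 287 × 283 / 9.82 = 8271.0 m.
H_Venus = 189 × 709 / 8.86 = 15124 m.
H_Earth/H_Venus = 8271.0/15124 = 0.54688.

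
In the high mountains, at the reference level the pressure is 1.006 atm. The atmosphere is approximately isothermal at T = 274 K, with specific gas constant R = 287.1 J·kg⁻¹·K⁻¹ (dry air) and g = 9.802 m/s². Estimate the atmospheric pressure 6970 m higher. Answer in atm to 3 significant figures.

P ≈ 0.422 atm

Scale height: H = RT/g = 287.1 × 274 / 9.802 = 8025.4 m.
Barometric formula: P = P₀ exp(−z/H).
z/H = 6970.0/8025.4 = 0.86849; exp(−0.86849) = 0.41958.
P = 1.006 × 0.41958 = 0.42210 atm.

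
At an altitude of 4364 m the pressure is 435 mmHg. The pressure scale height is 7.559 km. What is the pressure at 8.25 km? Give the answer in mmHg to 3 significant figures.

P ≈ 260 mmHg

Between two levels, P₂ = P₁ exp(−Δz/H) with Δz = z₂ − z₁.
Δz = 8250.0 − 4364.0 = 3886.0 m; Δz/H = 3886.0/7559.0 = 0.51409.
P₂ = 435 × exp(−0.51409) = 435 × 0.59804 = 260.15 mmHg.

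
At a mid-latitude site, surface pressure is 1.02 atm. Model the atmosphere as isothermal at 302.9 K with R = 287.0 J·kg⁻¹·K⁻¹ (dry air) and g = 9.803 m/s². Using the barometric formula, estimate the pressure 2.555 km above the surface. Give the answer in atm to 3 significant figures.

Scale height: H = RT/g = 287.0 × 302.9 / 9.803 = 8867.9 m.
Barometric formula: P = P₀ exp(−z/H).
z/H = 2555.0/8867.9 = 0.28812; exp(−0.28812) = 0.74967.
P = 1.02 × 0.74967 = 0.76466 atm.

P ≈ 0.765 atm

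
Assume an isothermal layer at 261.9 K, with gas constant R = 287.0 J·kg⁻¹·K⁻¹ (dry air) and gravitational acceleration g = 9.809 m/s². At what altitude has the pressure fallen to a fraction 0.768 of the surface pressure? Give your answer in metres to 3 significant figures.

Scale height: H = RT/g = 287.0 × 261.9 / 9.809 = 7662.9 m.
Set P/P₀ = exp(−z/H) = 0.768, so z = −H ln(0.768).
−ln(0.768) = 0.26397; z = 7662.9 × 0.26397 = 2022.8 m.

z ≈ 2020 m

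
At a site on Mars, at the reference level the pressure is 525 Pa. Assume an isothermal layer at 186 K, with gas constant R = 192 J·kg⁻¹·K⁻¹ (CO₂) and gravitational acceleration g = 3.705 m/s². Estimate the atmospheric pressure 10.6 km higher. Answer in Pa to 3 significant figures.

P ≈ 175 Pa

Scale height: H = RT/g = 192 × 186 / 3.705 = 9638.9 m.
Barometric formula: P = P₀ exp(−z/H).
z/H = 10600/9638.9 = 1.0997; exp(−1.0997) = 0.33297.
P = 525 × 0.33297 = 174.81 Pa.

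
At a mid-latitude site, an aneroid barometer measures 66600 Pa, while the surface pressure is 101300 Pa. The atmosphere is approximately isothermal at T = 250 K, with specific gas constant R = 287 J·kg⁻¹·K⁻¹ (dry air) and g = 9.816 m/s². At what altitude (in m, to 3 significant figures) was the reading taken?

Scale height: H = RT/g = 287 × 250 / 9.816 = 7309.5 m.
Invert the barometric formula: z = H ln(P₀/P).
P₀/P = 101300/66600 = 1.5210; ln(1.5210) = 0.41937.
z = 7309.5 × 0.41937 = 3065.4 m.

z ≈ 3070 m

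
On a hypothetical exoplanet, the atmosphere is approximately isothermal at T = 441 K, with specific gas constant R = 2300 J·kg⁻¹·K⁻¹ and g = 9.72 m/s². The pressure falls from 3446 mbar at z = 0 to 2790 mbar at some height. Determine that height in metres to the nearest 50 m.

Scale height: H = RT/g = 2300 × 441 / 9.72 = 104350 m.
Invert the barometric formula: z = H ln(P₀/P).
P₀/P = 3446/2790 = 1.2351; ln(1.2351) = 0.21115.
z = 104350 × 0.21115 = 22034 m.

z ≈ 22050 m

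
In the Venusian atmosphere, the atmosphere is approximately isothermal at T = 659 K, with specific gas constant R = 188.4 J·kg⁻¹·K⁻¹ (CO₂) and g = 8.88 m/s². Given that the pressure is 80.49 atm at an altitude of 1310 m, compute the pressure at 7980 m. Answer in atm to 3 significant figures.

Scale height: H = RT/g = 188.4 × 659 / 8.88 = 13981 m.
Between two levels, P₂ = P₁ exp(−Δz/H) with Δz = z₂ − z₁.
Δz = 7980.0 − 1310.0 = 6670.0 m; Δz/H = 6670.0/13981 = 0.47708.
P₂ = 80.49 × exp(−0.47708) = 80.49 × 0.62059 = 49.951 atm.

P ≈ 50.0 atm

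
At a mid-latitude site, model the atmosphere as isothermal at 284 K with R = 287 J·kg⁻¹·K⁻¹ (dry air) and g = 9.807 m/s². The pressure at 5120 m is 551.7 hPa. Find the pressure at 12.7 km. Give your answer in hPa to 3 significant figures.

P ≈ 222 hPa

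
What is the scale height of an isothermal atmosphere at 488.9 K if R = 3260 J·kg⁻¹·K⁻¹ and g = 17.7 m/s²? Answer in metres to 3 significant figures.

H ≈ 90000 m

The scale height of an isothermal atmosphere is H = RT/g.
H = 3260 × 488.9 / 17.7 = 1593800/17.7 = 90045 m.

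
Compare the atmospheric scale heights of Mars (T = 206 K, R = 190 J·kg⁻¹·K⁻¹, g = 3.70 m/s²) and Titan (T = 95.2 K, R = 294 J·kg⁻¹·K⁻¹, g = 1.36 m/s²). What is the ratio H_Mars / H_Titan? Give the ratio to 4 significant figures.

H = RT/g for each body.
H_Mars = 190 × 206 / 3.70 = 10578 m.
H_Titan = 294 × 95.2 / 1.36 = 20580 m.
H_Mars/H_Titan = 10578/20580 = 0.51399.

H_Mars/H_Titan ≈ 0.5140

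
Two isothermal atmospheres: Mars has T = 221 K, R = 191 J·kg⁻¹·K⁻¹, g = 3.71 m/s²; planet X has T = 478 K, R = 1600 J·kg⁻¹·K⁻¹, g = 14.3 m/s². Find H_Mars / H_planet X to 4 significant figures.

H_Mars/H_planet X ≈ 0.2127

H = RT/g for each body.
H_Mars = 191 × 221 / 3.71 = 11378 m.
H_planet X = 1600 × 478 / 14.3 = 53483 m.
H_Mars/H_planet X = 11378/53483 = 0.21274.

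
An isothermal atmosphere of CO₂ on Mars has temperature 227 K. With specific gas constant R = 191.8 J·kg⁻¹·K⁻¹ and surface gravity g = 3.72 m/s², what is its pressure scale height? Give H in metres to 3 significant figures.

The scale height of an isothermal atmosphere is H = RT/g.
H = 191.8 × 227 / 3.72 = 43539/3.72 = 11704 m.

H ≈ 11700 m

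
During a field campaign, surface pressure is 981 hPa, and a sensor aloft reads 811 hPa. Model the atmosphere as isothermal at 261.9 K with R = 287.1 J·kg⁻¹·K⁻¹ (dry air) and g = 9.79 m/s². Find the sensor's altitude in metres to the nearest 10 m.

Scale height: H = RT/g = 287.1 × 261.9 / 9.79 = 7680.4 m.
Invert the barometric formula: z = H ln(P₀/P).
P₀/P = 981/811 = 1.2096; ln(1.2096) = 0.19029.
z = 7680.4 × 0.19029 = 1461.5 m.

z ≈ 1460 m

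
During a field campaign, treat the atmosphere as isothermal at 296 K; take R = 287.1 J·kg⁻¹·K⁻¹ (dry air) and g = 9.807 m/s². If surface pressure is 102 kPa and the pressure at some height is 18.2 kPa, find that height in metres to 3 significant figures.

z ≈ 14900 m

Scale height: H = RT/g = 287.1 × 296 / 9.807 = 8665.4 m.
Invert the barometric formula: z = H ln(P₀/P).
P₀/P = 102/18.2 = 5.6044; ln(5.6044) = 1.7236.
z = 8665.4 × 1.7236 = 14936 m.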